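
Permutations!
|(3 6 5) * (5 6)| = |(6)(3 5)| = 2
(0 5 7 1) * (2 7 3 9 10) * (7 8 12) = (0 5 3 9 10 2 8 12 7 1) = [5, 0, 8, 9, 4, 3, 6, 1, 12, 10, 2, 11, 7]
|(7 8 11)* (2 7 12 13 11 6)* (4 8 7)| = 12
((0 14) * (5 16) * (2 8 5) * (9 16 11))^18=((0 14)(2 8 5 11 9 16))^18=(16)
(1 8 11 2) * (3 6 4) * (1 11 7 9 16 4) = (1 8 7 9 16 4 3 6)(2 11) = [0, 8, 11, 6, 3, 5, 1, 9, 7, 16, 10, 2, 12, 13, 14, 15, 4]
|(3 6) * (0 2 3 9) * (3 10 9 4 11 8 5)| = |(0 2 10 9)(3 6 4 11 8 5)| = 12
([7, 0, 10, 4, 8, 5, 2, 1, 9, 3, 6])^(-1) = (0 1 7)(2 6 10)(3 9 8 4)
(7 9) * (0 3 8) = (0 3 8)(7 9) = [3, 1, 2, 8, 4, 5, 6, 9, 0, 7]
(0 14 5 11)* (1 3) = (0 14 5 11)(1 3) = [14, 3, 2, 1, 4, 11, 6, 7, 8, 9, 10, 0, 12, 13, 5]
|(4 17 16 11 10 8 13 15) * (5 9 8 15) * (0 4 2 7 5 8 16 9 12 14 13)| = 15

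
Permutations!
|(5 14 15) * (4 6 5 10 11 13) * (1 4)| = 9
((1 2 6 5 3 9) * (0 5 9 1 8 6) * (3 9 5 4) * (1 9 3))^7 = ((0 4 1 2)(3 9 8 6 5))^7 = (0 2 1 4)(3 8 5 9 6)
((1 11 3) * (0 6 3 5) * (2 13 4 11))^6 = ((0 6 3 1 2 13 4 11 5))^6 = (0 4 1)(2 6 11)(3 5 13)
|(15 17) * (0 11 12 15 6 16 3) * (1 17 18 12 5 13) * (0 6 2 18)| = 30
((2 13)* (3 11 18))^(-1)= ((2 13)(3 11 18))^(-1)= (2 13)(3 18 11)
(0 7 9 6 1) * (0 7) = [0, 7, 2, 3, 4, 5, 1, 9, 8, 6] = (1 7 9 6)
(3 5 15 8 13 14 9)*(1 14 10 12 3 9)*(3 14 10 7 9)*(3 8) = [0, 10, 2, 5, 4, 15, 6, 9, 13, 8, 12, 11, 14, 7, 1, 3] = (1 10 12 14)(3 5 15)(7 9 8 13)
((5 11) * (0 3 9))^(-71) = ((0 3 9)(5 11))^(-71) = (0 3 9)(5 11)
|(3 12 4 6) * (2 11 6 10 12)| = |(2 11 6 3)(4 10 12)| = 12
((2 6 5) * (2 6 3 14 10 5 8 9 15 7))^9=(2 7 15 9 8 6 5 10 14 3)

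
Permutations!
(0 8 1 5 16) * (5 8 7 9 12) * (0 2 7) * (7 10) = [0, 8, 10, 3, 4, 16, 6, 9, 1, 12, 7, 11, 5, 13, 14, 15, 2] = (1 8)(2 10 7 9 12 5 16)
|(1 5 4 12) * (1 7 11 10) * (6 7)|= 8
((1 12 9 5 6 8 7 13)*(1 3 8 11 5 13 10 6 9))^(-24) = (3 10 5)(6 9 8)(7 11 13)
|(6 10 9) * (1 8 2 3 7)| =|(1 8 2 3 7)(6 10 9)| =15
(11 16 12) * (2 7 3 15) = (2 7 3 15)(11 16 12) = [0, 1, 7, 15, 4, 5, 6, 3, 8, 9, 10, 16, 11, 13, 14, 2, 12]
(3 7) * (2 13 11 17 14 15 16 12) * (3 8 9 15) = [0, 1, 13, 7, 4, 5, 6, 8, 9, 15, 10, 17, 2, 11, 3, 16, 12, 14] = (2 13 11 17 14 3 7 8 9 15 16 12)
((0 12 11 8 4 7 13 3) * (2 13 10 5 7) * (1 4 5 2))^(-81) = ((0 12 11 8 5 7 10 2 13 3)(1 4))^(-81) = (0 3 13 2 10 7 5 8 11 12)(1 4)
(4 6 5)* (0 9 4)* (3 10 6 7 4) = (0 9 3 10 6 5)(4 7) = [9, 1, 2, 10, 7, 0, 5, 4, 8, 3, 6]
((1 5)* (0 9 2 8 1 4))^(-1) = ((0 9 2 8 1 5 4))^(-1) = (0 4 5 1 8 2 9)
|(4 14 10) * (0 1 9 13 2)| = 15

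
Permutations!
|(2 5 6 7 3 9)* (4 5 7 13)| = 4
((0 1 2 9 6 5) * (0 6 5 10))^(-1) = (0 10 6 5 9 2 1)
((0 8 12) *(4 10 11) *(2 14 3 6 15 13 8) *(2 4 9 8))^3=(0 11 12 10 8 4 9)(2 6)(3 13)(14 15)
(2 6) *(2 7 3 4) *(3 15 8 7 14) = (2 6 14 3 4)(7 15 8) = [0, 1, 6, 4, 2, 5, 14, 15, 7, 9, 10, 11, 12, 13, 3, 8]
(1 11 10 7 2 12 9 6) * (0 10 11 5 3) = [10, 5, 12, 0, 4, 3, 1, 2, 8, 6, 7, 11, 9] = (0 10 7 2 12 9 6 1 5 3)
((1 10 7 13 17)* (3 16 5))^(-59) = (1 10 7 13 17)(3 16 5)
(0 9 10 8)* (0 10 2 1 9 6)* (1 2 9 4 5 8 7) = (0 6)(1 4 5 8 10 7) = [6, 4, 2, 3, 5, 8, 0, 1, 10, 9, 7]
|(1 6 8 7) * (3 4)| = 4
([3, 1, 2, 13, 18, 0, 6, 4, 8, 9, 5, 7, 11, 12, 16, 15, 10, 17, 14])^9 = [16, 1, 2, 10, 12, 14, 6, 13, 8, 9, 18, 3, 0, 5, 7, 15, 4, 17, 11]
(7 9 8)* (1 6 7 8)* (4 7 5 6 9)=(1 9)(4 7)(5 6)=[0, 9, 2, 3, 7, 6, 5, 4, 8, 1]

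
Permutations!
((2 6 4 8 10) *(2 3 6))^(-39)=(3 6 4 8 10)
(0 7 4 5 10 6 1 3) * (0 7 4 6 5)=(0 4)(1 3 7 6)(5 10)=[4, 3, 2, 7, 0, 10, 1, 6, 8, 9, 5]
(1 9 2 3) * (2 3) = (1 9 3) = [0, 9, 2, 1, 4, 5, 6, 7, 8, 3]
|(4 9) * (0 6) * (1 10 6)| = 4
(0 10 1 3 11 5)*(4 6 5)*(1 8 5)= (0 10 8 5)(1 3 11 4 6)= [10, 3, 2, 11, 6, 0, 1, 7, 5, 9, 8, 4]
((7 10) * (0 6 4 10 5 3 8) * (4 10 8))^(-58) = (0 4 5 10)(3 7 6 8)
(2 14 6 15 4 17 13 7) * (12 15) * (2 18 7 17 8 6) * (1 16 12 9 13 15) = (1 16 12)(2 14)(4 8 6 9 13 17 15)(7 18) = [0, 16, 14, 3, 8, 5, 9, 18, 6, 13, 10, 11, 1, 17, 2, 4, 12, 15, 7]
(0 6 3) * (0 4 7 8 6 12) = (0 12)(3 4 7 8 6) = [12, 1, 2, 4, 7, 5, 3, 8, 6, 9, 10, 11, 0]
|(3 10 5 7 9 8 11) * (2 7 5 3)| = 10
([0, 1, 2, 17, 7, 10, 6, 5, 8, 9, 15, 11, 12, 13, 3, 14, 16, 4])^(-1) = [0, 1, 2, 14, 17, 7, 6, 4, 8, 9, 5, 11, 12, 13, 15, 10, 16, 3]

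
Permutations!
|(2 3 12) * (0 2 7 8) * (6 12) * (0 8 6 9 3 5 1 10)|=30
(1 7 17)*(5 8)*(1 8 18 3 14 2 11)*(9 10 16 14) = (1 7 17 8 5 18 3 9 10 16 14 2 11) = [0, 7, 11, 9, 4, 18, 6, 17, 5, 10, 16, 1, 12, 13, 2, 15, 14, 8, 3]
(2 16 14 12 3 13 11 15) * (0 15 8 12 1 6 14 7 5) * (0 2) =(0 15)(1 6 14)(2 16 7 5)(3 13 11 8 12) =[15, 6, 16, 13, 4, 2, 14, 5, 12, 9, 10, 8, 3, 11, 1, 0, 7]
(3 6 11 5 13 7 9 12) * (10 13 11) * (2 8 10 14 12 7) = (2 8 10 13)(3 6 14 12)(5 11)(7 9) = [0, 1, 8, 6, 4, 11, 14, 9, 10, 7, 13, 5, 3, 2, 12]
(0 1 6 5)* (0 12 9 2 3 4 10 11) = [1, 6, 3, 4, 10, 12, 5, 7, 8, 2, 11, 0, 9] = (0 1 6 5 12 9 2 3 4 10 11)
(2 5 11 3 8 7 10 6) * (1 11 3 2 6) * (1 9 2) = (1 11)(2 5 3 8 7 10 9) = [0, 11, 5, 8, 4, 3, 6, 10, 7, 2, 9, 1]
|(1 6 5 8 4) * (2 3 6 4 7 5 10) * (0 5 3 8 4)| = 12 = |(0 5 4 1)(2 8 7 3 6 10)|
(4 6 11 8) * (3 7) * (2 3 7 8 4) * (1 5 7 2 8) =(1 5 7 2 3)(4 6 11) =[0, 5, 3, 1, 6, 7, 11, 2, 8, 9, 10, 4]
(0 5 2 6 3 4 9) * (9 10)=(0 5 2 6 3 4 10 9)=[5, 1, 6, 4, 10, 2, 3, 7, 8, 0, 9]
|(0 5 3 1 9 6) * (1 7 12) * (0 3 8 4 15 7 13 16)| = |(0 5 8 4 15 7 12 1 9 6 3 13 16)| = 13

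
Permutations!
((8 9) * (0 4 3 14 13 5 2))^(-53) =((0 4 3 14 13 5 2)(8 9))^(-53) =(0 14 2 3 5 4 13)(8 9)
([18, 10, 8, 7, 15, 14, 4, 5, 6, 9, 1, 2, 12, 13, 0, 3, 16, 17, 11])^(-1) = (0 14 5 7 3 15 4 6 8 2 11 18)(1 10)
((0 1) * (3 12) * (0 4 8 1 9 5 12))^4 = (0 3 12 5 9)(1 4 8)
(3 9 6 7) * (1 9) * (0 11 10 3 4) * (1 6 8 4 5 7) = (0 11 10 3 6 1 9 8 4)(5 7) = [11, 9, 2, 6, 0, 7, 1, 5, 4, 8, 3, 10]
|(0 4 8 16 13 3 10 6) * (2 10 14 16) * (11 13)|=30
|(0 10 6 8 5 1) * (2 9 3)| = 6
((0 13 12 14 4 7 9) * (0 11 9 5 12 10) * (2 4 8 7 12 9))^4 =(0 13 10)(2 8 11 14 9 12 5 4 7)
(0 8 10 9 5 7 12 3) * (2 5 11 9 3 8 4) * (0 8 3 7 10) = (0 4 2 5 10 7 12 3 8)(9 11) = [4, 1, 5, 8, 2, 10, 6, 12, 0, 11, 7, 9, 3]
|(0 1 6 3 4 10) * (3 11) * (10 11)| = |(0 1 6 10)(3 4 11)| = 12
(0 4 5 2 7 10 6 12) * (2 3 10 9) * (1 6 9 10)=(0 4 5 3 1 6 12)(2 7 10 9)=[4, 6, 7, 1, 5, 3, 12, 10, 8, 2, 9, 11, 0]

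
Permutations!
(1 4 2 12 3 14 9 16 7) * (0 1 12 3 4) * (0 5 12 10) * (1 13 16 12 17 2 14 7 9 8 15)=(0 13 16 9 12 4 14 8 15 1 5 17 2 3 7 10)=[13, 5, 3, 7, 14, 17, 6, 10, 15, 12, 0, 11, 4, 16, 8, 1, 9, 2]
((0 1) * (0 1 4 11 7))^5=(0 4 11 7)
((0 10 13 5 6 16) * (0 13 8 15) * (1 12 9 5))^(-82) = (0 8)(1 9 6 13 12 5 16)(10 15)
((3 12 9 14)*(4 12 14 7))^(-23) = (3 14)(4 12 9 7) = ((3 14)(4 12 9 7))^(-23)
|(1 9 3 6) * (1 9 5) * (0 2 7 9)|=|(0 2 7 9 3 6)(1 5)|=6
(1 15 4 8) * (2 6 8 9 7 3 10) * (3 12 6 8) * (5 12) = (1 15 4 9 7 5 12 6 3 10 2 8) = [0, 15, 8, 10, 9, 12, 3, 5, 1, 7, 2, 11, 6, 13, 14, 4]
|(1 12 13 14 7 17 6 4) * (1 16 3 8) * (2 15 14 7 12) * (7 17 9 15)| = |(1 2 7 9 15 14 12 13 17 6 4 16 3 8)| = 14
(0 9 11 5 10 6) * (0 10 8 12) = (0 9 11 5 8 12)(6 10) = [9, 1, 2, 3, 4, 8, 10, 7, 12, 11, 6, 5, 0]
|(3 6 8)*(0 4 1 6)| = |(0 4 1 6 8 3)| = 6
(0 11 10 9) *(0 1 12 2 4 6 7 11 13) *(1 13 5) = [5, 12, 4, 3, 6, 1, 7, 11, 8, 13, 9, 10, 2, 0] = (0 5 1 12 2 4 6 7 11 10 9 13)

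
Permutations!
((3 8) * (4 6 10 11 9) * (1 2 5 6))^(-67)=(1 11 5 4 10 2 9 6)(3 8)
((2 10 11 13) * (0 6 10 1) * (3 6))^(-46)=(0 6 11 2)(1 3 10 13)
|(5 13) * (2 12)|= 2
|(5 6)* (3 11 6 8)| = |(3 11 6 5 8)| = 5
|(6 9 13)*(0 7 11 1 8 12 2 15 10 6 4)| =|(0 7 11 1 8 12 2 15 10 6 9 13 4)| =13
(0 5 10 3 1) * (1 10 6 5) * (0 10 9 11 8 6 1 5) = (0 5 1 10 3 9 11 8 6) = [5, 10, 2, 9, 4, 1, 0, 7, 6, 11, 3, 8]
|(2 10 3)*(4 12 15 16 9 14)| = 6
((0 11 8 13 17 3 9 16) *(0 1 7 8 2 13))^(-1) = (0 8 7 1 16 9 3 17 13 2 11)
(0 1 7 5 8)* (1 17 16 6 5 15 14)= (0 17 16 6 5 8)(1 7 15 14)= [17, 7, 2, 3, 4, 8, 5, 15, 0, 9, 10, 11, 12, 13, 1, 14, 6, 16]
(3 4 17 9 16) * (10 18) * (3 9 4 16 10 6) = (3 16 9 10 18 6)(4 17) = [0, 1, 2, 16, 17, 5, 3, 7, 8, 10, 18, 11, 12, 13, 14, 15, 9, 4, 6]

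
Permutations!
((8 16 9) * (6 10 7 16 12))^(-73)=(6 9 10 8 7 12 16)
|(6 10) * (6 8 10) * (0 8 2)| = 4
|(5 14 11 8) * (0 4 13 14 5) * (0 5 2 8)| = |(0 4 13 14 11)(2 8 5)| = 15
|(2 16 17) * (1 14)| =|(1 14)(2 16 17)| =6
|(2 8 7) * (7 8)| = 2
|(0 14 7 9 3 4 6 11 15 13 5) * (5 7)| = |(0 14 5)(3 4 6 11 15 13 7 9)| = 24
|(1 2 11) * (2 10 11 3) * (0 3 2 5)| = 3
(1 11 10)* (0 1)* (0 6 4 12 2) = (0 1 11 10 6 4 12 2) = [1, 11, 0, 3, 12, 5, 4, 7, 8, 9, 6, 10, 2]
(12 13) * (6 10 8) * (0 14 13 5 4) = (0 14 13 12 5 4)(6 10 8) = [14, 1, 2, 3, 0, 4, 10, 7, 6, 9, 8, 11, 5, 12, 13]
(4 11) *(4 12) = (4 11 12) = [0, 1, 2, 3, 11, 5, 6, 7, 8, 9, 10, 12, 4]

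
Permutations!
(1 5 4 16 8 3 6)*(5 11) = [0, 11, 2, 6, 16, 4, 1, 7, 3, 9, 10, 5, 12, 13, 14, 15, 8] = (1 11 5 4 16 8 3 6)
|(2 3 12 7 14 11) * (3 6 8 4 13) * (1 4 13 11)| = 11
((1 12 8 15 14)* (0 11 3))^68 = ((0 11 3)(1 12 8 15 14))^68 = (0 3 11)(1 15 12 14 8)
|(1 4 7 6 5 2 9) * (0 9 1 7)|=8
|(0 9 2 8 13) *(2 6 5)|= 7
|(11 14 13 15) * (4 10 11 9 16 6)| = 9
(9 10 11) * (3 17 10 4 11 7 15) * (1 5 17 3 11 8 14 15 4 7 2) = (1 5 17 10 2)(4 8 14 15 11 9 7) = [0, 5, 1, 3, 8, 17, 6, 4, 14, 7, 2, 9, 12, 13, 15, 11, 16, 10]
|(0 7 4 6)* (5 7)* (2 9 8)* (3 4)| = 6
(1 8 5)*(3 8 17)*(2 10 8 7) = (1 17 3 7 2 10 8 5) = [0, 17, 10, 7, 4, 1, 6, 2, 5, 9, 8, 11, 12, 13, 14, 15, 16, 3]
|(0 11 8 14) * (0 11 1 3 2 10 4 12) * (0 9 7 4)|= |(0 1 3 2 10)(4 12 9 7)(8 14 11)|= 60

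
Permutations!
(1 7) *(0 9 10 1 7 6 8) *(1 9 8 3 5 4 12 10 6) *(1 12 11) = (0 8)(1 12 10 9 6 3 5 4 11) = [8, 12, 2, 5, 11, 4, 3, 7, 0, 6, 9, 1, 10]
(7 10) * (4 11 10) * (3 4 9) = (3 4 11 10 7 9) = [0, 1, 2, 4, 11, 5, 6, 9, 8, 3, 7, 10]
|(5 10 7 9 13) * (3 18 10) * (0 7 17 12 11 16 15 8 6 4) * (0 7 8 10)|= |(0 8 6 4 7 9 13 5 3 18)(10 17 12 11 16 15)|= 30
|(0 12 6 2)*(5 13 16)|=12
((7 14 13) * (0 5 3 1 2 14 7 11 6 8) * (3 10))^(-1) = ((0 5 10 3 1 2 14 13 11 6 8))^(-1) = (0 8 6 11 13 14 2 1 3 10 5)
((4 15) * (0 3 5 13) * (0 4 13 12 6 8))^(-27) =((0 3 5 12 6 8)(4 15 13))^(-27) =(15)(0 12)(3 6)(5 8)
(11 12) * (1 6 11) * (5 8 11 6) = (1 5 8 11 12) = [0, 5, 2, 3, 4, 8, 6, 7, 11, 9, 10, 12, 1]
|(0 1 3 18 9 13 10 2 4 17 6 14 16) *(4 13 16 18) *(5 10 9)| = 14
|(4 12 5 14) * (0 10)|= |(0 10)(4 12 5 14)|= 4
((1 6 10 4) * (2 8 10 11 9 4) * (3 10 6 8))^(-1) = (1 4 9 11 6 8)(2 10 3)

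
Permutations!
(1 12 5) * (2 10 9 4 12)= (1 2 10 9 4 12 5)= [0, 2, 10, 3, 12, 1, 6, 7, 8, 4, 9, 11, 5]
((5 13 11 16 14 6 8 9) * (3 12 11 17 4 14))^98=(3 11)(4 6 9 13)(5 17 14 8)(12 16)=((3 12 11 16)(4 14 6 8 9 5 13 17))^98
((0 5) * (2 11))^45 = ((0 5)(2 11))^45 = (0 5)(2 11)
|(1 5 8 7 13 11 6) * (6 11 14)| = |(1 5 8 7 13 14 6)| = 7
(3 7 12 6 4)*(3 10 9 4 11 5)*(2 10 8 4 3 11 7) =(2 10 9 3)(4 8)(5 11)(6 7 12) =[0, 1, 10, 2, 8, 11, 7, 12, 4, 3, 9, 5, 6]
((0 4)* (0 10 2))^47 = ((0 4 10 2))^47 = (0 2 10 4)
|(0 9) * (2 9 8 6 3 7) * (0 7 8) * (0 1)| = |(0 1)(2 9 7)(3 8 6)| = 6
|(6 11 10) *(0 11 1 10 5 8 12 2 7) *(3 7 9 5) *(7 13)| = |(0 11 3 13 7)(1 10 6)(2 9 5 8 12)| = 15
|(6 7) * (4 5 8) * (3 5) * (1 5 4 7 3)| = 7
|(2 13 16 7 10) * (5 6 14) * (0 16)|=6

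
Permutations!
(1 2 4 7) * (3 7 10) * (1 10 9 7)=[0, 2, 4, 1, 9, 5, 6, 10, 8, 7, 3]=(1 2 4 9 7 10 3)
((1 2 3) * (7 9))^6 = (9)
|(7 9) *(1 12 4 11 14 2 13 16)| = 8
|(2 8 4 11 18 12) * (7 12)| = |(2 8 4 11 18 7 12)| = 7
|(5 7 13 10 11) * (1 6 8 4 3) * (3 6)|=30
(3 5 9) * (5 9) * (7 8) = [0, 1, 2, 9, 4, 5, 6, 8, 7, 3] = (3 9)(7 8)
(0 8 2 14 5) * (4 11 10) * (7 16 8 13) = (0 13 7 16 8 2 14 5)(4 11 10) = [13, 1, 14, 3, 11, 0, 6, 16, 2, 9, 4, 10, 12, 7, 5, 15, 8]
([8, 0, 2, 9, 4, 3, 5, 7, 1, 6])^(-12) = [0, 1, 2, 3, 4, 5, 6, 7, 8, 9]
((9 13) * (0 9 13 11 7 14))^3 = (0 7 9 14 11)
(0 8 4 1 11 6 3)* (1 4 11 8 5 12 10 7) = (0 5 12 10 7 1 8 11 6 3) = [5, 8, 2, 0, 4, 12, 3, 1, 11, 9, 7, 6, 10]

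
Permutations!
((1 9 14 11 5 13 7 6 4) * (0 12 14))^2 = (0 14 5 7 4 9 12 11 13 6 1)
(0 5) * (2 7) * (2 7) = (7)(0 5) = [5, 1, 2, 3, 4, 0, 6, 7]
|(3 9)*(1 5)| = 2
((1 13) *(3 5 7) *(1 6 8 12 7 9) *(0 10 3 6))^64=((0 10 3 5 9 1 13)(6 8 12 7))^64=(0 10 3 5 9 1 13)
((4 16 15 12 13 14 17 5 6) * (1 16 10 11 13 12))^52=((1 16 15)(4 10 11 13 14 17 5 6))^52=(1 16 15)(4 14)(5 11)(6 13)(10 17)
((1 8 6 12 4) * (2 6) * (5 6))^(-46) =(1 5 4 2 12 8 6)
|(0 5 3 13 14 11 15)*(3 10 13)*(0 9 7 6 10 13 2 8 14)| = |(0 5 13)(2 8 14 11 15 9 7 6 10)| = 9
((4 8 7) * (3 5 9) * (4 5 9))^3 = (3 9)(4 5 7 8)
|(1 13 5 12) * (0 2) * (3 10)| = |(0 2)(1 13 5 12)(3 10)| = 4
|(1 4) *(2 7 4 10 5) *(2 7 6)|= |(1 10 5 7 4)(2 6)|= 10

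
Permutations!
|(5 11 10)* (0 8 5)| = 5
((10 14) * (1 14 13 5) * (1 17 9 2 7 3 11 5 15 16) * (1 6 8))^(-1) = (1 8 6 16 15 13 10 14)(2 9 17 5 11 3 7)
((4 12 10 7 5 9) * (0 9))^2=(0 4 10 5 9 12 7)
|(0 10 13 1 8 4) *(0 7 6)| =|(0 10 13 1 8 4 7 6)| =8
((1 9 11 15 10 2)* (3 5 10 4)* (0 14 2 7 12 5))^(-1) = (0 3 4 15 11 9 1 2 14)(5 12 7 10)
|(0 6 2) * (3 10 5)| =|(0 6 2)(3 10 5)| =3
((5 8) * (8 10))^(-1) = ((5 10 8))^(-1) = (5 8 10)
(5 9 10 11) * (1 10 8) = [0, 10, 2, 3, 4, 9, 6, 7, 1, 8, 11, 5] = (1 10 11 5 9 8)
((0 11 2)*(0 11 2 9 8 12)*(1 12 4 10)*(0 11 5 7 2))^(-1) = (1 10 4 8 9 11 12)(2 7 5) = ((1 12 11 9 8 4 10)(2 5 7))^(-1)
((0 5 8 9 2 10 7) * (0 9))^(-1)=((0 5 8)(2 10 7 9))^(-1)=(0 8 5)(2 9 7 10)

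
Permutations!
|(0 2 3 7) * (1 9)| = 4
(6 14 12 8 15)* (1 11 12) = (1 11 12 8 15 6 14) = [0, 11, 2, 3, 4, 5, 14, 7, 15, 9, 10, 12, 8, 13, 1, 6]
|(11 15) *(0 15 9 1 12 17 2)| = |(0 15 11 9 1 12 17 2)| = 8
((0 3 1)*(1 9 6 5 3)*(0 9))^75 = (0 6)(1 5)(3 9) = ((0 1 9 6 5 3))^75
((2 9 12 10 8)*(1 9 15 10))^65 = ((1 9 12)(2 15 10 8))^65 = (1 12 9)(2 15 10 8)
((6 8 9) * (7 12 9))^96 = ((6 8 7 12 9))^96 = (6 8 7 12 9)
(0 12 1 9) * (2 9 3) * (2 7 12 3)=(0 3 7 12 1 2 9)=[3, 2, 9, 7, 4, 5, 6, 12, 8, 0, 10, 11, 1]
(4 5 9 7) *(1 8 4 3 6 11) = (1 8 4 5 9 7 3 6 11) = [0, 8, 2, 6, 5, 9, 11, 3, 4, 7, 10, 1]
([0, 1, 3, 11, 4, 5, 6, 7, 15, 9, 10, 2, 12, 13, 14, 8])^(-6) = (15)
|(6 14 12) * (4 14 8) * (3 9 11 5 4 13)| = 10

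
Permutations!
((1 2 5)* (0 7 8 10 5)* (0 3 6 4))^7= (0 3 5 7 6 1 8 4 2 10)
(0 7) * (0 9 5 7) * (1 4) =(1 4)(5 7 9) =[0, 4, 2, 3, 1, 7, 6, 9, 8, 5]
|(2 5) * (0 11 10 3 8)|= |(0 11 10 3 8)(2 5)|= 10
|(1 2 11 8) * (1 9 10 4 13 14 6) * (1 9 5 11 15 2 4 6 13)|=6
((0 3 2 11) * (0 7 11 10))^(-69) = ((0 3 2 10)(7 11))^(-69) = (0 10 2 3)(7 11)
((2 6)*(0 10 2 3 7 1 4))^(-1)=((0 10 2 6 3 7 1 4))^(-1)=(0 4 1 7 3 6 2 10)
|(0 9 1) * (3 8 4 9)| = |(0 3 8 4 9 1)| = 6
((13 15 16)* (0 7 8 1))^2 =((0 7 8 1)(13 15 16))^2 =(0 8)(1 7)(13 16 15)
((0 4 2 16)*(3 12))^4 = (16)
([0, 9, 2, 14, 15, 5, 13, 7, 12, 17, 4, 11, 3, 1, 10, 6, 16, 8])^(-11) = (1 9 17 8 12 3 14 10 4 15 6 13)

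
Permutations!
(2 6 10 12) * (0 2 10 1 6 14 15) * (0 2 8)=(0 8)(1 6)(2 14 15)(10 12)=[8, 6, 14, 3, 4, 5, 1, 7, 0, 9, 12, 11, 10, 13, 15, 2]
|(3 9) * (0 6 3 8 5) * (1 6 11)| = 8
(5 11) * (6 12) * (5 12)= (5 11 12 6)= [0, 1, 2, 3, 4, 11, 5, 7, 8, 9, 10, 12, 6]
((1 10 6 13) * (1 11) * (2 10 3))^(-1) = ((1 3 2 10 6 13 11))^(-1) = (1 11 13 6 10 2 3)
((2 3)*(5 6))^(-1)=(2 3)(5 6)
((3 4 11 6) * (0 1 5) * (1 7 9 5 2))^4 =((0 7 9 5)(1 2)(3 4 11 6))^4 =(11)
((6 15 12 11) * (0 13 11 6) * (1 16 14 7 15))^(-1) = ((0 13 11)(1 16 14 7 15 12 6))^(-1) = (0 11 13)(1 6 12 15 7 14 16)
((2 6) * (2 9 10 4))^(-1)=(2 4 10 9 6)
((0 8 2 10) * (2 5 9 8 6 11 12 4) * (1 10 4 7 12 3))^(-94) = ((0 6 11 3 1 10)(2 4)(5 9 8)(7 12))^(-94) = (12)(0 11 1)(3 10 6)(5 8 9)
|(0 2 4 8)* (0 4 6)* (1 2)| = 4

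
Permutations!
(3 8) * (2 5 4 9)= (2 5 4 9)(3 8)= [0, 1, 5, 8, 9, 4, 6, 7, 3, 2]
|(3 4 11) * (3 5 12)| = |(3 4 11 5 12)| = 5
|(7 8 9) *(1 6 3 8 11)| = 7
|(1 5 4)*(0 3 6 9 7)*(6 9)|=|(0 3 9 7)(1 5 4)|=12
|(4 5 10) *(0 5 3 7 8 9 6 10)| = |(0 5)(3 7 8 9 6 10 4)| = 14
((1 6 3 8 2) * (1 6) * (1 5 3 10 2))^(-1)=(1 8 3 5)(2 10 6)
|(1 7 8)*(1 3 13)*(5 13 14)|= 7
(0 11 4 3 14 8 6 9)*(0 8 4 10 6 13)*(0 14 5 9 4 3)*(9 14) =(0 11 10 6 4)(3 5 14)(8 13 9) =[11, 1, 2, 5, 0, 14, 4, 7, 13, 8, 6, 10, 12, 9, 3]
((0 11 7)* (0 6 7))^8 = ((0 11)(6 7))^8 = (11)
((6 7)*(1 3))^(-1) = ((1 3)(6 7))^(-1) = (1 3)(6 7)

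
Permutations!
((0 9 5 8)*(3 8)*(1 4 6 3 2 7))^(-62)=(0 3 4 7 5)(1 2 9 8 6)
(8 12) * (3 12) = (3 12 8) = [0, 1, 2, 12, 4, 5, 6, 7, 3, 9, 10, 11, 8]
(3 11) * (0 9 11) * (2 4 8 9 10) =(0 10 2 4 8 9 11 3) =[10, 1, 4, 0, 8, 5, 6, 7, 9, 11, 2, 3]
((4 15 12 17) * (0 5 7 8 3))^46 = (0 5 7 8 3)(4 12)(15 17)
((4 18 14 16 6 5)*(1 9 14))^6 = (1 4 6 14)(5 16 9 18)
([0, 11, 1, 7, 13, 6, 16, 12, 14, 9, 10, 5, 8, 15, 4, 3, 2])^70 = (1 16 5)(2 6 11)(3 13 14 12)(4 8 7 15)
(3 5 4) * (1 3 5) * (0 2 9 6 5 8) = (0 2 9 6 5 4 8)(1 3) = [2, 3, 9, 1, 8, 4, 5, 7, 0, 6]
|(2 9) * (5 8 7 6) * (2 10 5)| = 7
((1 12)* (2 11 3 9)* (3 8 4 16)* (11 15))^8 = (16)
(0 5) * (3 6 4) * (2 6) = (0 5)(2 6 4 3) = [5, 1, 6, 2, 3, 0, 4]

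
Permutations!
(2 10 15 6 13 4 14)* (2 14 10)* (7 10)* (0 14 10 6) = (0 14 10 15)(4 7 6 13) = [14, 1, 2, 3, 7, 5, 13, 6, 8, 9, 15, 11, 12, 4, 10, 0]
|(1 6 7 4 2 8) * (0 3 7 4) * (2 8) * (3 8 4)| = |(0 8 1 6 3 7)| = 6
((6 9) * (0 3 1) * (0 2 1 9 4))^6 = ((0 3 9 6 4)(1 2))^6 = (0 3 9 6 4)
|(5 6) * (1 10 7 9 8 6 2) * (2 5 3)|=|(1 10 7 9 8 6 3 2)|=8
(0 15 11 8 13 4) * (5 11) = (0 15 5 11 8 13 4) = [15, 1, 2, 3, 0, 11, 6, 7, 13, 9, 10, 8, 12, 4, 14, 5]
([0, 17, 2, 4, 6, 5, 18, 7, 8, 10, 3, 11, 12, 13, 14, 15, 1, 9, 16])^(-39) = [0, 6, 2, 17, 9, 5, 10, 7, 8, 16, 1, 11, 12, 13, 14, 15, 4, 18, 3]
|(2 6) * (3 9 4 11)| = 4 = |(2 6)(3 9 4 11)|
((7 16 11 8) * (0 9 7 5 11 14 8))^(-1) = (0 11 5 8 14 16 7 9)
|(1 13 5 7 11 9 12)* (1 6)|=|(1 13 5 7 11 9 12 6)|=8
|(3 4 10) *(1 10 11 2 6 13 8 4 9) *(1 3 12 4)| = 18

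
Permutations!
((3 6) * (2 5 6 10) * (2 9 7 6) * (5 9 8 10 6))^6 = (10)(2 7)(5 9)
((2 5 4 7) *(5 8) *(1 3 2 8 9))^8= (9)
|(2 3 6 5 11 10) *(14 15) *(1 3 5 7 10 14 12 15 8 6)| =|(1 3)(2 5 11 14 8 6 7 10)(12 15)| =8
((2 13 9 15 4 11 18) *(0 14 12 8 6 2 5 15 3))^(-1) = ((0 14 12 8 6 2 13 9 3)(4 11 18 5 15))^(-1) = (0 3 9 13 2 6 8 12 14)(4 15 5 18 11)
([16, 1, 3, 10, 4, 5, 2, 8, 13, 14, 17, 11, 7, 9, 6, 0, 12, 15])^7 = [14, 1, 12, 7, 4, 5, 16, 3, 10, 15, 8, 11, 2, 17, 0, 9, 6, 13]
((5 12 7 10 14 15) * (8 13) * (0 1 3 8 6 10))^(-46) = (0 3 13 10 15 12)(1 8 6 14 5 7)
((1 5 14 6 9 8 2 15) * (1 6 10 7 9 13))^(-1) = (1 13 6 15 2 8 9 7 10 14 5)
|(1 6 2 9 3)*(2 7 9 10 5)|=15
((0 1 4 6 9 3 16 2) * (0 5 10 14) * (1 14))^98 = (1 10 5 2 16 3 9 6 4)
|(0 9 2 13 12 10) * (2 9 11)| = 6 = |(0 11 2 13 12 10)|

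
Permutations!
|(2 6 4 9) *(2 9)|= |(9)(2 6 4)|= 3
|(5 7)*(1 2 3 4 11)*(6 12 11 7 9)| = |(1 2 3 4 7 5 9 6 12 11)| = 10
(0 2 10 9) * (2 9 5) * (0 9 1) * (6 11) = [1, 0, 10, 3, 4, 2, 11, 7, 8, 9, 5, 6] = (0 1)(2 10 5)(6 11)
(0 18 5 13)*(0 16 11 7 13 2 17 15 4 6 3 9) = (0 18 5 2 17 15 4 6 3 9)(7 13 16 11) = [18, 1, 17, 9, 6, 2, 3, 13, 8, 0, 10, 7, 12, 16, 14, 4, 11, 15, 5]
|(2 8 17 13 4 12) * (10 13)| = |(2 8 17 10 13 4 12)| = 7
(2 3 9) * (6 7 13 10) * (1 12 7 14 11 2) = [0, 12, 3, 9, 4, 5, 14, 13, 8, 1, 6, 2, 7, 10, 11] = (1 12 7 13 10 6 14 11 2 3 9)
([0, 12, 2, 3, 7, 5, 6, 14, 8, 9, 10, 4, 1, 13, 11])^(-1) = [0, 12, 2, 3, 11, 5, 6, 4, 8, 9, 10, 14, 1, 13, 7]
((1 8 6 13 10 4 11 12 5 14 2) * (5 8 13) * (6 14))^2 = (1 10 11 8 2 13 4 12 14)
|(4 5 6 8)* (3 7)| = 4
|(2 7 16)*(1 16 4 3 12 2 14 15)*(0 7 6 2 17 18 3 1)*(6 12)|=|(0 7 4 1 16 14 15)(2 12 17 18 3 6)|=42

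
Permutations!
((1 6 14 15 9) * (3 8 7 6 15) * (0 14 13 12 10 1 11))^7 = ((0 14 3 8 7 6 13 12 10 1 15 9 11))^7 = (0 12 14 10 3 1 8 15 7 9 6 11 13)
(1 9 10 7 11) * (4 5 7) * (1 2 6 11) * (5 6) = [0, 9, 5, 3, 6, 7, 11, 1, 8, 10, 4, 2] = (1 9 10 4 6 11 2 5 7)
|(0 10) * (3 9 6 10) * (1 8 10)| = 7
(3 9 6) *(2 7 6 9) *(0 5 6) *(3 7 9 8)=(0 5 6 7)(2 9 8 3)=[5, 1, 9, 2, 4, 6, 7, 0, 3, 8]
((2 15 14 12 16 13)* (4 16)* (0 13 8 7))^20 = ((0 13 2 15 14 12 4 16 8 7))^20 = (16)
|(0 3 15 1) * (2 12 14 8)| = 4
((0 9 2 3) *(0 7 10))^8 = (0 2 7)(3 10 9)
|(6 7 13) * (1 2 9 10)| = 12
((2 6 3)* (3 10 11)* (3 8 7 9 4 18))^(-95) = (2 7)(3 8)(4 10)(6 9)(11 18)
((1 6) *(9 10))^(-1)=(1 6)(9 10)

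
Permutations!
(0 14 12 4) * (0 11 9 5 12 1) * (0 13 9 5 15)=(0 14 1 13 9 15)(4 11 5 12)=[14, 13, 2, 3, 11, 12, 6, 7, 8, 15, 10, 5, 4, 9, 1, 0]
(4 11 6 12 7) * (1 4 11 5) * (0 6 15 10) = (0 6 12 7 11 15 10)(1 4 5) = [6, 4, 2, 3, 5, 1, 12, 11, 8, 9, 0, 15, 7, 13, 14, 10]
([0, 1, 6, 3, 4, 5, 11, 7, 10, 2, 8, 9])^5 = (2 6 11 9)(8 10)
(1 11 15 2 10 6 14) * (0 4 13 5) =(0 4 13 5)(1 11 15 2 10 6 14) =[4, 11, 10, 3, 13, 0, 14, 7, 8, 9, 6, 15, 12, 5, 1, 2]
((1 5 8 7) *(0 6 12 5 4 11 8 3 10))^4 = ((0 6 12 5 3 10)(1 4 11 8 7))^4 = (0 3 12)(1 7 8 11 4)(5 6 10)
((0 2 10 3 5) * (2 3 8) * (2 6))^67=(0 3 5)(2 6 8 10)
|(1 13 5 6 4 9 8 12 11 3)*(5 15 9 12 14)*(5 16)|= 13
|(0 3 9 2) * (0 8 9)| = |(0 3)(2 8 9)| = 6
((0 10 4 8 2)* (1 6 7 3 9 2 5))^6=(0 6 10 7 4 3 8 9 5 2 1)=((0 10 4 8 5 1 6 7 3 9 2))^6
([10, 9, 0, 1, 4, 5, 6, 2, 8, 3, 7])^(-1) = (0 2 7 10)(1 3 9)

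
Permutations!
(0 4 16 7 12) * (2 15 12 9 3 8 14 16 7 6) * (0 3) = [4, 1, 15, 8, 7, 5, 2, 9, 14, 0, 10, 11, 3, 13, 16, 12, 6] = (0 4 7 9)(2 15 12 3 8 14 16 6)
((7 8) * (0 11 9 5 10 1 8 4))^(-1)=((0 11 9 5 10 1 8 7 4))^(-1)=(0 4 7 8 1 10 5 9 11)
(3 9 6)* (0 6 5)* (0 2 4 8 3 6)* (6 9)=(2 4 8 3 6 9 5)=[0, 1, 4, 6, 8, 2, 9, 7, 3, 5]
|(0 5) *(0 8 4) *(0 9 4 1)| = 4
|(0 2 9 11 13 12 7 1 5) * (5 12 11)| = |(0 2 9 5)(1 12 7)(11 13)| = 12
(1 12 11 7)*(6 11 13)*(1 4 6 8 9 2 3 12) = (2 3 12 13 8 9)(4 6 11 7) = [0, 1, 3, 12, 6, 5, 11, 4, 9, 2, 10, 7, 13, 8]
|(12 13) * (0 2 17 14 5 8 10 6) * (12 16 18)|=8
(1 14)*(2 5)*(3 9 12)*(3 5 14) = (1 3 9 12 5 2 14) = [0, 3, 14, 9, 4, 2, 6, 7, 8, 12, 10, 11, 5, 13, 1]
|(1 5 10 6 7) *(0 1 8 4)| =8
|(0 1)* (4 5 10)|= 6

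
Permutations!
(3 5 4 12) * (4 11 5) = (3 4 12)(5 11) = [0, 1, 2, 4, 12, 11, 6, 7, 8, 9, 10, 5, 3]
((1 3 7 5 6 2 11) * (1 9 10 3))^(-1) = ((2 11 9 10 3 7 5 6))^(-1) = (2 6 5 7 3 10 9 11)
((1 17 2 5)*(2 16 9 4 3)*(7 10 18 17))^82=((1 7 10 18 17 16 9 4 3 2 5))^82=(1 16 5 17 2 18 3 10 4 7 9)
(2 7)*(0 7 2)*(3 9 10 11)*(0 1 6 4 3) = (0 7 1 6 4 3 9 10 11) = [7, 6, 2, 9, 3, 5, 4, 1, 8, 10, 11, 0]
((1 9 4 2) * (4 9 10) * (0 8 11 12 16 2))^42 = ((0 8 11 12 16 2 1 10 4))^42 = (0 1 12)(2 11 4)(8 10 16)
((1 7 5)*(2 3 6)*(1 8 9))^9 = ((1 7 5 8 9)(2 3 6))^9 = (1 9 8 5 7)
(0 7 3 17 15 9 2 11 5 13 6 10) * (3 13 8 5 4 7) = (0 3 17 15 9 2 11 4 7 13 6 10)(5 8) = [3, 1, 11, 17, 7, 8, 10, 13, 5, 2, 0, 4, 12, 6, 14, 9, 16, 15]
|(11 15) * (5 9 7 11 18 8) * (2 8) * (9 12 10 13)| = 11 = |(2 8 5 12 10 13 9 7 11 15 18)|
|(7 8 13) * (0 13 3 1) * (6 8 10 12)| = 9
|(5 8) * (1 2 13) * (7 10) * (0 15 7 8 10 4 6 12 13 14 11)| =|(0 15 7 4 6 12 13 1 2 14 11)(5 10 8)| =33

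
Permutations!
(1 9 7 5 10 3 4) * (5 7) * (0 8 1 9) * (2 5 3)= (0 8 1)(2 5 10)(3 4 9)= [8, 0, 5, 4, 9, 10, 6, 7, 1, 3, 2]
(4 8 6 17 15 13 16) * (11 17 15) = (4 8 6 15 13 16)(11 17) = [0, 1, 2, 3, 8, 5, 15, 7, 6, 9, 10, 17, 12, 16, 14, 13, 4, 11]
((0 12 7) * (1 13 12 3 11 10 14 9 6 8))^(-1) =(0 7 12 13 1 8 6 9 14 10 11 3)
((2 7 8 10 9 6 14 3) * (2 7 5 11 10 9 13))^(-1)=(2 13 10 11 5)(3 14 6 9 8 7)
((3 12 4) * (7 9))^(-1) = ((3 12 4)(7 9))^(-1) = (3 4 12)(7 9)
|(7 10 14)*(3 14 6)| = |(3 14 7 10 6)| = 5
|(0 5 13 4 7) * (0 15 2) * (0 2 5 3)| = |(0 3)(4 7 15 5 13)| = 10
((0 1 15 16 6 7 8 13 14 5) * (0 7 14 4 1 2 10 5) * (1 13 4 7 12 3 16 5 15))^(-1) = (0 14 6 16 3 12 5 15 10 2)(4 8 7 13)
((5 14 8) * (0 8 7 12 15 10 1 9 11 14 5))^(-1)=((0 8)(1 9 11 14 7 12 15 10))^(-1)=(0 8)(1 10 15 12 7 14 11 9)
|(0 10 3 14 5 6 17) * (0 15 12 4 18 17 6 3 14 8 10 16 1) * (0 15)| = |(0 16 1 15 12 4 18 17)(3 8 10 14 5)| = 40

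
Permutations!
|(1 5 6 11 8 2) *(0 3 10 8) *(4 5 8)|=21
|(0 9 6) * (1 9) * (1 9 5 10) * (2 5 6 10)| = |(0 9 10 1 6)(2 5)| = 10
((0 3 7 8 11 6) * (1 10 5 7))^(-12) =(0 8 10)(1 6 7)(3 11 5) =((0 3 1 10 5 7 8 11 6))^(-12)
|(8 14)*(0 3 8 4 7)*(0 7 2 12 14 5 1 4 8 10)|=21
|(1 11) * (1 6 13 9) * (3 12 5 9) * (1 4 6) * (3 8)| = |(1 11)(3 12 5 9 4 6 13 8)| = 8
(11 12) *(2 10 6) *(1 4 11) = (1 4 11 12)(2 10 6) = [0, 4, 10, 3, 11, 5, 2, 7, 8, 9, 6, 12, 1]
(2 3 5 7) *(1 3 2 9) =(1 3 5 7 9) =[0, 3, 2, 5, 4, 7, 6, 9, 8, 1]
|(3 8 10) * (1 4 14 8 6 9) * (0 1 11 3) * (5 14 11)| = 11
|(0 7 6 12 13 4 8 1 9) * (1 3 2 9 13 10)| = |(0 7 6 12 10 1 13 4 8 3 2 9)| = 12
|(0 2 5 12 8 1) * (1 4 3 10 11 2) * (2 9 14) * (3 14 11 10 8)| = 14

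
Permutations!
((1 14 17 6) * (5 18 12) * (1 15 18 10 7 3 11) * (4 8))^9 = ((1 14 17 6 15 18 12 5 10 7 3 11)(4 8))^9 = (1 7 12 6)(3 5 15 14)(4 8)(10 18 17 11)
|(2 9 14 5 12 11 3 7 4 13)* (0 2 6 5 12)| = |(0 2 9 14 12 11 3 7 4 13 6 5)| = 12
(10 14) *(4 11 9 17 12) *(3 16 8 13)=(3 16 8 13)(4 11 9 17 12)(10 14)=[0, 1, 2, 16, 11, 5, 6, 7, 13, 17, 14, 9, 4, 3, 10, 15, 8, 12]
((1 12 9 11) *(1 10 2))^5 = (1 2 10 11 9 12) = ((1 12 9 11 10 2))^5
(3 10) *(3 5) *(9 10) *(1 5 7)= (1 5 3 9 10 7)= [0, 5, 2, 9, 4, 3, 6, 1, 8, 10, 7]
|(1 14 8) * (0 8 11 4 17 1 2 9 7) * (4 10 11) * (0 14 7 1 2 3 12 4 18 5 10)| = 15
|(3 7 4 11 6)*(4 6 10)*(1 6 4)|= 7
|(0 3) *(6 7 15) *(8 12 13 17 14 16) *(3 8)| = 24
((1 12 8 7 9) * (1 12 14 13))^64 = (1 14 13)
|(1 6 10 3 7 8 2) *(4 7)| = 8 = |(1 6 10 3 4 7 8 2)|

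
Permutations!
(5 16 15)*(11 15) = (5 16 11 15) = [0, 1, 2, 3, 4, 16, 6, 7, 8, 9, 10, 15, 12, 13, 14, 5, 11]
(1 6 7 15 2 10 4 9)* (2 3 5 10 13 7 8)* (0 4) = (0 4 9 1 6 8 2 13 7 15 3 5 10) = [4, 6, 13, 5, 9, 10, 8, 15, 2, 1, 0, 11, 12, 7, 14, 3]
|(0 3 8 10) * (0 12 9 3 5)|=|(0 5)(3 8 10 12 9)|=10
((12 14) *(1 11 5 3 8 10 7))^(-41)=((1 11 5 3 8 10 7)(12 14))^(-41)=(1 11 5 3 8 10 7)(12 14)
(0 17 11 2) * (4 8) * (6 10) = (0 17 11 2)(4 8)(6 10) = [17, 1, 0, 3, 8, 5, 10, 7, 4, 9, 6, 2, 12, 13, 14, 15, 16, 11]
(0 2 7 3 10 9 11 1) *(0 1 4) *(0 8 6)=(0 2 7 3 10 9 11 4 8 6)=[2, 1, 7, 10, 8, 5, 0, 3, 6, 11, 9, 4]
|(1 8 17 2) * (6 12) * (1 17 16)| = 6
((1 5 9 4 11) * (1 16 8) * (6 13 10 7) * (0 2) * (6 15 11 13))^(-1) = (0 2)(1 8 16 11 15 7 10 13 4 9 5)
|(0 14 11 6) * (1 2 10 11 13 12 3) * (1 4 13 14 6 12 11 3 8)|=|(14)(0 6)(1 2 10 3 4 13 11 12 8)|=18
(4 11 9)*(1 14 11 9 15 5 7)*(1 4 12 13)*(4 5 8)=(1 14 11 15 8 4 9 12 13)(5 7)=[0, 14, 2, 3, 9, 7, 6, 5, 4, 12, 10, 15, 13, 1, 11, 8]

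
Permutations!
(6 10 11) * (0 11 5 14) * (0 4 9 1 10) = [11, 10, 2, 3, 9, 14, 0, 7, 8, 1, 5, 6, 12, 13, 4] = (0 11 6)(1 10 5 14 4 9)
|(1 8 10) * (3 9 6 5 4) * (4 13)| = |(1 8 10)(3 9 6 5 13 4)| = 6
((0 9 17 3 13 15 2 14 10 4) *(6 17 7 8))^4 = (0 6 15 4 8 13 10 7 3 14 9 17 2)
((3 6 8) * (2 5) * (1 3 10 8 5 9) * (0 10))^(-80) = (0 10 8)(1 2 6)(3 9 5)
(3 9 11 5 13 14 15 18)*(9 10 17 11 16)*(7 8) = [0, 1, 2, 10, 4, 13, 6, 8, 7, 16, 17, 5, 12, 14, 15, 18, 9, 11, 3] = (3 10 17 11 5 13 14 15 18)(7 8)(9 16)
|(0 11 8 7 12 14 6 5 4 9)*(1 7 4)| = |(0 11 8 4 9)(1 7 12 14 6 5)| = 30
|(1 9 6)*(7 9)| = |(1 7 9 6)| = 4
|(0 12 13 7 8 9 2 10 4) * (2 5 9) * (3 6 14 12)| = 22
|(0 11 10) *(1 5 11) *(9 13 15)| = |(0 1 5 11 10)(9 13 15)| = 15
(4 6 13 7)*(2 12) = (2 12)(4 6 13 7) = [0, 1, 12, 3, 6, 5, 13, 4, 8, 9, 10, 11, 2, 7]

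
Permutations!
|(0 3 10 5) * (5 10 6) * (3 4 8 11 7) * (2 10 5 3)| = 8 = |(0 4 8 11 7 2 10 5)(3 6)|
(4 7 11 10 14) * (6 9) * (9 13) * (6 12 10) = (4 7 11 6 13 9 12 10 14) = [0, 1, 2, 3, 7, 5, 13, 11, 8, 12, 14, 6, 10, 9, 4]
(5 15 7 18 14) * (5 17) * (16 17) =(5 15 7 18 14 16 17) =[0, 1, 2, 3, 4, 15, 6, 18, 8, 9, 10, 11, 12, 13, 16, 7, 17, 5, 14]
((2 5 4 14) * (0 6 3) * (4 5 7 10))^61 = ((0 6 3)(2 7 10 4 14))^61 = (0 6 3)(2 7 10 4 14)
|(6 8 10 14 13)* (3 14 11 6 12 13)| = 4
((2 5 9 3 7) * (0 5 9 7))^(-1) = ((0 5 7 2 9 3))^(-1) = (0 3 9 2 7 5)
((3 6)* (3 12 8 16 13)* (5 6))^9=((3 5 6 12 8 16 13))^9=(3 6 8 13 5 12 16)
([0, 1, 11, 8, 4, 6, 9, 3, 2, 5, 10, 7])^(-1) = [0, 1, 8, 7, 4, 9, 5, 11, 3, 6, 10, 2]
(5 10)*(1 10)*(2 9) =(1 10 5)(2 9) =[0, 10, 9, 3, 4, 1, 6, 7, 8, 2, 5]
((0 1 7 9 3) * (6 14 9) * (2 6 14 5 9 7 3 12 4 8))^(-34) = ((0 1 3)(2 6 5 9 12 4 8)(7 14))^(-34) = (14)(0 3 1)(2 6 5 9 12 4 8)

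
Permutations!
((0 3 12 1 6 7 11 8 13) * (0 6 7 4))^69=((0 3 12 1 7 11 8 13 6 4))^69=(0 4 6 13 8 11 7 1 12 3)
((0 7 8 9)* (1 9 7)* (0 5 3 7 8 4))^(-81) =((0 1 9 5 3 7 4))^(-81) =(0 5 4 9 7 1 3)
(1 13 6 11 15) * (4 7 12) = (1 13 6 11 15)(4 7 12) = [0, 13, 2, 3, 7, 5, 11, 12, 8, 9, 10, 15, 4, 6, 14, 1]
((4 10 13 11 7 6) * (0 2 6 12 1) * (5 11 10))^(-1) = (0 1 12 7 11 5 4 6 2)(10 13)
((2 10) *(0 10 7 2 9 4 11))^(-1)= ((0 10 9 4 11)(2 7))^(-1)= (0 11 4 9 10)(2 7)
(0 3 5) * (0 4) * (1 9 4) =(0 3 5 1 9 4) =[3, 9, 2, 5, 0, 1, 6, 7, 8, 4]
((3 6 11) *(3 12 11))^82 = (12)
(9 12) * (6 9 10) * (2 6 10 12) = [0, 1, 6, 3, 4, 5, 9, 7, 8, 2, 10, 11, 12] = (12)(2 6 9)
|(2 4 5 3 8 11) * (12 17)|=|(2 4 5 3 8 11)(12 17)|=6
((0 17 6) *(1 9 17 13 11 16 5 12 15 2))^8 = (0 1 5)(2 16 6)(9 12 13)(11 17 15)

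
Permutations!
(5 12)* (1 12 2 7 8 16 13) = (1 12 5 2 7 8 16 13) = [0, 12, 7, 3, 4, 2, 6, 8, 16, 9, 10, 11, 5, 1, 14, 15, 13]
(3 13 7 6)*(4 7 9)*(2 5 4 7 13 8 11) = (2 5 4 13 9 7 6 3 8 11) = [0, 1, 5, 8, 13, 4, 3, 6, 11, 7, 10, 2, 12, 9]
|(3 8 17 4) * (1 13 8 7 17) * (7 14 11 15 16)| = |(1 13 8)(3 14 11 15 16 7 17 4)| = 24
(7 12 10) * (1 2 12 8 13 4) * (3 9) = (1 2 12 10 7 8 13 4)(3 9) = [0, 2, 12, 9, 1, 5, 6, 8, 13, 3, 7, 11, 10, 4]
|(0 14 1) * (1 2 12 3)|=6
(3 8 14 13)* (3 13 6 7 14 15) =(3 8 15)(6 7 14) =[0, 1, 2, 8, 4, 5, 7, 14, 15, 9, 10, 11, 12, 13, 6, 3]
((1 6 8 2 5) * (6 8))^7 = ((1 8 2 5))^7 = (1 5 2 8)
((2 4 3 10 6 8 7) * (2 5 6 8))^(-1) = ((2 4 3 10 8 7 5 6))^(-1) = (2 6 5 7 8 10 3 4)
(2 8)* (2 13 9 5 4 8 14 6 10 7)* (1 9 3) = [0, 9, 14, 1, 8, 4, 10, 2, 13, 5, 7, 11, 12, 3, 6] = (1 9 5 4 8 13 3)(2 14 6 10 7)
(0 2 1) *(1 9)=[2, 0, 9, 3, 4, 5, 6, 7, 8, 1]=(0 2 9 1)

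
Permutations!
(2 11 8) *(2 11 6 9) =(2 6 9)(8 11) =[0, 1, 6, 3, 4, 5, 9, 7, 11, 2, 10, 8]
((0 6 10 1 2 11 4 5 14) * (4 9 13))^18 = (0 13 1 14 9 10 5 11 6 4 2) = ((0 6 10 1 2 11 9 13 4 5 14))^18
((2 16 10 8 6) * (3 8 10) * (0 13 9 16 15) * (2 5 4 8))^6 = ((0 13 9 16 3 2 15)(4 8 6 5))^6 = (0 15 2 3 16 9 13)(4 6)(5 8)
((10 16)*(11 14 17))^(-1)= (10 16)(11 17 14)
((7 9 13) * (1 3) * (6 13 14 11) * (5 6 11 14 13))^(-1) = ((14)(1 3)(5 6)(7 9 13))^(-1) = (14)(1 3)(5 6)(7 13 9)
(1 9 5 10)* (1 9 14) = (1 14)(5 10 9) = [0, 14, 2, 3, 4, 10, 6, 7, 8, 5, 9, 11, 12, 13, 1]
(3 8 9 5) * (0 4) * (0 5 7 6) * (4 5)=[5, 1, 2, 8, 4, 3, 0, 6, 9, 7]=(0 5 3 8 9 7 6)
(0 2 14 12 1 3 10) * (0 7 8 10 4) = (0 2 14 12 1 3 4)(7 8 10) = [2, 3, 14, 4, 0, 5, 6, 8, 10, 9, 7, 11, 1, 13, 12]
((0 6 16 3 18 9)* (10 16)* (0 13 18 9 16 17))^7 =(0 17 10 6)(3 13 16 9 18)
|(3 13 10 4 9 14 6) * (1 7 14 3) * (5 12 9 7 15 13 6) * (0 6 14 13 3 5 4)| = |(0 6 1 15 3 14 4 7 13 10)(5 12 9)| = 30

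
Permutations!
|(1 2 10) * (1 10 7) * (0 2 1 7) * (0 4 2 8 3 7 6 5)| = |(10)(0 8 3 7 6 5)(2 4)| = 6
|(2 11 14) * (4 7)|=6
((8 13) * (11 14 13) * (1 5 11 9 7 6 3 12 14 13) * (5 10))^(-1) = (1 14 12 3 6 7 9 8 13 11 5 10)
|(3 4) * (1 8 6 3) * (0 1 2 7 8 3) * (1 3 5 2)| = |(0 3 4 1 5 2 7 8 6)| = 9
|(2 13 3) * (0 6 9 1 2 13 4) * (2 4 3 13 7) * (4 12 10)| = 21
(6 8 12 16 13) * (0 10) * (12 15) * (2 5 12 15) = (0 10)(2 5 12 16 13 6 8) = [10, 1, 5, 3, 4, 12, 8, 7, 2, 9, 0, 11, 16, 6, 14, 15, 13]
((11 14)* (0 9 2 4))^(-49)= ((0 9 2 4)(11 14))^(-49)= (0 4 2 9)(11 14)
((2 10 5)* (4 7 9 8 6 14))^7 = (2 10 5)(4 7 9 8 6 14)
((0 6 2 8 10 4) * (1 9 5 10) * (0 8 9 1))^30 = (0 4 5 2)(6 8 10 9)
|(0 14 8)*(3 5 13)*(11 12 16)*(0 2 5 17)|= 24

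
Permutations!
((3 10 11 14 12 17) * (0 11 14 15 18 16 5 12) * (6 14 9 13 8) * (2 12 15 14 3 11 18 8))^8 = ((0 18 16 5 15 8 6 3 10 9 13 2 12 17 11 14))^8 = (0 10)(2 5)(3 14)(6 11)(8 17)(9 18)(12 15)(13 16)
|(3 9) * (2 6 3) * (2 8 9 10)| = 4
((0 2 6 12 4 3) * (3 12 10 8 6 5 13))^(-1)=(0 3 13 5 2)(4 12)(6 8 10)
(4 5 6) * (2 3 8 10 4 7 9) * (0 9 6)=(0 9 2 3 8 10 4 5)(6 7)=[9, 1, 3, 8, 5, 0, 7, 6, 10, 2, 4]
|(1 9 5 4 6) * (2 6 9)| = |(1 2 6)(4 9 5)| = 3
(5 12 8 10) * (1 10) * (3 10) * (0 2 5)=(0 2 5 12 8 1 3 10)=[2, 3, 5, 10, 4, 12, 6, 7, 1, 9, 0, 11, 8]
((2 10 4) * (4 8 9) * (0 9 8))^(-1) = (0 10 2 4 9)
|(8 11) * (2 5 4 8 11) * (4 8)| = 3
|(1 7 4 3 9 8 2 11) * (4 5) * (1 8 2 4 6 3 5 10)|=24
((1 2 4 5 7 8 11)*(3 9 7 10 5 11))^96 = (11)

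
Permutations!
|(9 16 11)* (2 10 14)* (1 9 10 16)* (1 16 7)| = 8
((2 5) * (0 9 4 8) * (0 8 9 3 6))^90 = (9)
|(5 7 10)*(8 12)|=6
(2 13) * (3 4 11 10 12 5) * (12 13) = (2 12 5 3 4 11 10 13) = [0, 1, 12, 4, 11, 3, 6, 7, 8, 9, 13, 10, 5, 2]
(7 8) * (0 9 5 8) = (0 9 5 8 7) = [9, 1, 2, 3, 4, 8, 6, 0, 7, 5]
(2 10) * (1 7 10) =(1 7 10 2) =[0, 7, 1, 3, 4, 5, 6, 10, 8, 9, 2]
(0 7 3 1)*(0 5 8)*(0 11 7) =(1 5 8 11 7 3) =[0, 5, 2, 1, 4, 8, 6, 3, 11, 9, 10, 7]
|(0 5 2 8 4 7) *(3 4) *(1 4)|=8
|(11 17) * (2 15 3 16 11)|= 6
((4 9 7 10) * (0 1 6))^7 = (0 1 6)(4 10 7 9)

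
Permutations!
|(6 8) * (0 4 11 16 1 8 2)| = |(0 4 11 16 1 8 6 2)| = 8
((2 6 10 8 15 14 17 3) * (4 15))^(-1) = ((2 6 10 8 4 15 14 17 3))^(-1) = (2 3 17 14 15 4 8 10 6)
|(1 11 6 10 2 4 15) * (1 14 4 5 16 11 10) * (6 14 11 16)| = |(16)(1 10 2 5 6)(4 15 11 14)| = 20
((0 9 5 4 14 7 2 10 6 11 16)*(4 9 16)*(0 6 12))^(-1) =((0 16 6 11 4 14 7 2 10 12)(5 9))^(-1) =(0 12 10 2 7 14 4 11 6 16)(5 9)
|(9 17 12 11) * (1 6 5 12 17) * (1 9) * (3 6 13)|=7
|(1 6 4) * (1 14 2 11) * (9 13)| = |(1 6 4 14 2 11)(9 13)| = 6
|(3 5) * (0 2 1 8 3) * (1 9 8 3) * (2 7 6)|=|(0 7 6 2 9 8 1 3 5)|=9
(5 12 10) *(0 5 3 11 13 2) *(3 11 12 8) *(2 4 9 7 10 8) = (0 5 2)(3 12 8)(4 9 7 10 11 13) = [5, 1, 0, 12, 9, 2, 6, 10, 3, 7, 11, 13, 8, 4]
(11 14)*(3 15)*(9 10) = (3 15)(9 10)(11 14) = [0, 1, 2, 15, 4, 5, 6, 7, 8, 10, 9, 14, 12, 13, 11, 3]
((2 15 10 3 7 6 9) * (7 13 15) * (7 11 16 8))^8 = ((2 11 16 8 7 6 9)(3 13 15 10))^8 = (2 11 16 8 7 6 9)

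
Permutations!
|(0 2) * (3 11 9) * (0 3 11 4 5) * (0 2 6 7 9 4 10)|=10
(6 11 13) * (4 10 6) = [0, 1, 2, 3, 10, 5, 11, 7, 8, 9, 6, 13, 12, 4] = (4 10 6 11 13)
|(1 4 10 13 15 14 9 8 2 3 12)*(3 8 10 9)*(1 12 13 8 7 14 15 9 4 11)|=|(15)(1 11)(2 7 14 3 13 9 10 8)|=8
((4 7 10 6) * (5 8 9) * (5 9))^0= (10)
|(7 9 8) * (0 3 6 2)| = 12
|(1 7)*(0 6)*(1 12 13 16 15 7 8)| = |(0 6)(1 8)(7 12 13 16 15)| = 10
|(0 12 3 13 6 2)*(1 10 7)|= |(0 12 3 13 6 2)(1 10 7)|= 6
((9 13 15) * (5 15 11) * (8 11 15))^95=(5 11 8)(9 15 13)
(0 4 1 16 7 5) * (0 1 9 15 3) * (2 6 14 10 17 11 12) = (0 4 9 15 3)(1 16 7 5)(2 6 14 10 17 11 12) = [4, 16, 6, 0, 9, 1, 14, 5, 8, 15, 17, 12, 2, 13, 10, 3, 7, 11]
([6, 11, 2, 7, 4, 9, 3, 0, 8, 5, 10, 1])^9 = (0 6 3 7)(1 11)(5 9)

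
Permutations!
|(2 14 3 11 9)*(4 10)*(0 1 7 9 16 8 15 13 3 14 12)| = |(0 1 7 9 2 12)(3 11 16 8 15 13)(4 10)| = 6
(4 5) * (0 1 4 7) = (0 1 4 5 7) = [1, 4, 2, 3, 5, 7, 6, 0]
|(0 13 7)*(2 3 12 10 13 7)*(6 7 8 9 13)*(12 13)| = |(0 8 9 12 10 6 7)(2 3 13)| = 21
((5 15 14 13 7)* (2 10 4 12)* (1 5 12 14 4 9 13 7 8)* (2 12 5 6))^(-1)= (1 8 13 9 10 2 6)(4 15 5 7 14)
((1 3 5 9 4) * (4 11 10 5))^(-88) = ((1 3 4)(5 9 11 10))^(-88) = (11)(1 4 3)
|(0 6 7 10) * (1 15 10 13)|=7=|(0 6 7 13 1 15 10)|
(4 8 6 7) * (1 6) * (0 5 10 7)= (0 5 10 7 4 8 1 6)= [5, 6, 2, 3, 8, 10, 0, 4, 1, 9, 7]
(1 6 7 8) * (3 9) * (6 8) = [0, 8, 2, 9, 4, 5, 7, 6, 1, 3] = (1 8)(3 9)(6 7)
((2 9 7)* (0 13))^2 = (13)(2 7 9)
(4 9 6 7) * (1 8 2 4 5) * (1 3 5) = (1 8 2 4 9 6 7)(3 5) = [0, 8, 4, 5, 9, 3, 7, 1, 2, 6]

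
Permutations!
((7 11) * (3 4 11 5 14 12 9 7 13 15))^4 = (3 15 13 11 4)(5 7 9 12 14)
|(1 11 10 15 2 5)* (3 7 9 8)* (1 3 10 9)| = 10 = |(1 11 9 8 10 15 2 5 3 7)|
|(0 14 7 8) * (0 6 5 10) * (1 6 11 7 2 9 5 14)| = |(0 1 6 14 2 9 5 10)(7 8 11)| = 24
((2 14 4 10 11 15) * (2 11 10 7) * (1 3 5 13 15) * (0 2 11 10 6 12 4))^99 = (15)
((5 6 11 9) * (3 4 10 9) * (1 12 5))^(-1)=((1 12 5 6 11 3 4 10 9))^(-1)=(1 9 10 4 3 11 6 5 12)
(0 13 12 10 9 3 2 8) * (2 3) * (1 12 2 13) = (0 1 12 10 9 13 2 8) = [1, 12, 8, 3, 4, 5, 6, 7, 0, 13, 9, 11, 10, 2]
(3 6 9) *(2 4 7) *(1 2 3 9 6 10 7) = (1 2 4)(3 10 7) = [0, 2, 4, 10, 1, 5, 6, 3, 8, 9, 7]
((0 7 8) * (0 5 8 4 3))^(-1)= (0 3 4 7)(5 8)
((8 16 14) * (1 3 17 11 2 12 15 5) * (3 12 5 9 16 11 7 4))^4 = ((1 12 15 9 16 14 8 11 2 5)(3 17 7 4))^4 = (17)(1 16 2 15 8)(5 9 11 12 14)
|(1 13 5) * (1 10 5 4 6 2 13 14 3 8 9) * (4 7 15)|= |(1 14 3 8 9)(2 13 7 15 4 6)(5 10)|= 30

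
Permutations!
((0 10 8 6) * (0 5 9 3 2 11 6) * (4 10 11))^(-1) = (0 8 10 4 2 3 9 5 6 11)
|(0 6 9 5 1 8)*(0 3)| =7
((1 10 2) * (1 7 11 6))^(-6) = (11)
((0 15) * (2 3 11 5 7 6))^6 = (15) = ((0 15)(2 3 11 5 7 6))^6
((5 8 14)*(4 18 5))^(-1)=((4 18 5 8 14))^(-1)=(4 14 8 5 18)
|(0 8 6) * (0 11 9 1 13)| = |(0 8 6 11 9 1 13)| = 7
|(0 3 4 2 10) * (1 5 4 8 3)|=|(0 1 5 4 2 10)(3 8)|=6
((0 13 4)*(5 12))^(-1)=((0 13 4)(5 12))^(-1)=(0 4 13)(5 12)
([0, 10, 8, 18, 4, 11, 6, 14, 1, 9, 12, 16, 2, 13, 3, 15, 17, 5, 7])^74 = [0, 8, 12, 7, 4, 16, 6, 3, 2, 9, 1, 17, 10, 13, 18, 15, 5, 11, 14]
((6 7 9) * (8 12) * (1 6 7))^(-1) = ((1 6)(7 9)(8 12))^(-1) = (1 6)(7 9)(8 12)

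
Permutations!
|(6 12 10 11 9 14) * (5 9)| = |(5 9 14 6 12 10 11)| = 7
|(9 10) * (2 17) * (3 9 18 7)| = |(2 17)(3 9 10 18 7)| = 10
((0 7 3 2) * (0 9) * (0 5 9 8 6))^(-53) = ((0 7 3 2 8 6)(5 9))^(-53) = (0 7 3 2 8 6)(5 9)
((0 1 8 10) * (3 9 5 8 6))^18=((0 1 6 3 9 5 8 10))^18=(0 6 9 8)(1 3 5 10)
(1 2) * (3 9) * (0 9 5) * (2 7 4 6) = [9, 7, 1, 5, 6, 0, 2, 4, 8, 3] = (0 9 3 5)(1 7 4 6 2)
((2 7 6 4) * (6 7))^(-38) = (7)(2 6 4)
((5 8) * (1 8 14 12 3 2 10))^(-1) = (1 10 2 3 12 14 5 8)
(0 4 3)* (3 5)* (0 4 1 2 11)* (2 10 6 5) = (0 1 10 6 5 3 4 2 11) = [1, 10, 11, 4, 2, 3, 5, 7, 8, 9, 6, 0]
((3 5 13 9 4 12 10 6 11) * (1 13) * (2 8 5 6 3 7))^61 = (1 7 10 13 2 3 9 8 6 4 5 11 12)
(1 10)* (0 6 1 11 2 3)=[6, 10, 3, 0, 4, 5, 1, 7, 8, 9, 11, 2]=(0 6 1 10 11 2 3)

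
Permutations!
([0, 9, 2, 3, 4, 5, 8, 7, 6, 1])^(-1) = (1 9)(6 8)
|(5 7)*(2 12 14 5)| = 5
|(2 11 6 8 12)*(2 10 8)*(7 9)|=|(2 11 6)(7 9)(8 12 10)|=6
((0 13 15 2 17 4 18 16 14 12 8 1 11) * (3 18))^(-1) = (0 11 1 8 12 14 16 18 3 4 17 2 15 13)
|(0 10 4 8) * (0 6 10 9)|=4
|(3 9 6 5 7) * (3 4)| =6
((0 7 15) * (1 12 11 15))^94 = ((0 7 1 12 11 15))^94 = (0 11 1)(7 15 12)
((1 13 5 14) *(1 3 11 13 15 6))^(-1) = ((1 15 6)(3 11 13 5 14))^(-1) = (1 6 15)(3 14 5 13 11)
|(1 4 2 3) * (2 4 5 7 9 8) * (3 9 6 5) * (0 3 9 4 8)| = |(0 3 1 9)(2 4 8)(5 7 6)| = 12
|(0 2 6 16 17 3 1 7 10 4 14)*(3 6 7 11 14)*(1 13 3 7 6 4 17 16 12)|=|(0 2 6 12 1 11 14)(3 13)(4 7 10 17)|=28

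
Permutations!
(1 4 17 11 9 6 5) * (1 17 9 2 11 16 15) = (1 4 9 6 5 17 16 15)(2 11) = [0, 4, 11, 3, 9, 17, 5, 7, 8, 6, 10, 2, 12, 13, 14, 1, 15, 16]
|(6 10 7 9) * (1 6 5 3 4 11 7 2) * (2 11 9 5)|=|(1 6 10 11 7 5 3 4 9 2)|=10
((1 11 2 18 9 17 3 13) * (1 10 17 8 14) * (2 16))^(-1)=(1 14 8 9 18 2 16 11)(3 17 10 13)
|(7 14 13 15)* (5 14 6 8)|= 7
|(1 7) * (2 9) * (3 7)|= 6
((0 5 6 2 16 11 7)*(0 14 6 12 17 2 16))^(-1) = ((0 5 12 17 2)(6 16 11 7 14))^(-1) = (0 2 17 12 5)(6 14 7 11 16)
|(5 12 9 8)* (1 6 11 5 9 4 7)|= |(1 6 11 5 12 4 7)(8 9)|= 14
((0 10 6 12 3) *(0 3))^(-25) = (0 12 6 10)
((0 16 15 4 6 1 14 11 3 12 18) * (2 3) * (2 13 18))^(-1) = ((0 16 15 4 6 1 14 11 13 18)(2 3 12))^(-1) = (0 18 13 11 14 1 6 4 15 16)(2 12 3)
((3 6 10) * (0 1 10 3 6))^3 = ((0 1 10 6 3))^3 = (0 6 1 3 10)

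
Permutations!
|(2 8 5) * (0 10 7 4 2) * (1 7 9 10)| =14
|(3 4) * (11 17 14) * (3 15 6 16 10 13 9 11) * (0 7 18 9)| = |(0 7 18 9 11 17 14 3 4 15 6 16 10 13)| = 14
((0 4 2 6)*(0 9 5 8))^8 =(0 4 2 6 9 5 8)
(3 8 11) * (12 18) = (3 8 11)(12 18) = [0, 1, 2, 8, 4, 5, 6, 7, 11, 9, 10, 3, 18, 13, 14, 15, 16, 17, 12]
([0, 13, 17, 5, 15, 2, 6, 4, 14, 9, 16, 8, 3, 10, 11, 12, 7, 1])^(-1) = (1 17 2 5 3 12 15 4 7 16 10 13)(8 11 14)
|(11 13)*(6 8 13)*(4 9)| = 4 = |(4 9)(6 8 13 11)|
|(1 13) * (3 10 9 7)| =4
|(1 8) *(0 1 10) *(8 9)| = 5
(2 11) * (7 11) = [0, 1, 7, 3, 4, 5, 6, 11, 8, 9, 10, 2] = (2 7 11)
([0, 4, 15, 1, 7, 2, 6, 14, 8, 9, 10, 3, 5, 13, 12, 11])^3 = [0, 14, 3, 7, 12, 11, 6, 5, 8, 9, 10, 4, 15, 13, 2, 1]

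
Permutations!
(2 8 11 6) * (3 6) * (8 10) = (2 10 8 11 3 6) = [0, 1, 10, 6, 4, 5, 2, 7, 11, 9, 8, 3]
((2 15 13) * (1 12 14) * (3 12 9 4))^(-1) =((1 9 4 3 12 14)(2 15 13))^(-1) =(1 14 12 3 4 9)(2 13 15)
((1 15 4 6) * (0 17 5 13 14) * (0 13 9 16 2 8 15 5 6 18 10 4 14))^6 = ((0 17 6 1 5 9 16 2 8 15 14 13)(4 18 10))^6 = (18)(0 16)(1 15)(2 17)(5 14)(6 8)(9 13)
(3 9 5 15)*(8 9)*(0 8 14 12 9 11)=[8, 1, 2, 14, 4, 15, 6, 7, 11, 5, 10, 0, 9, 13, 12, 3]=(0 8 11)(3 14 12 9 5 15)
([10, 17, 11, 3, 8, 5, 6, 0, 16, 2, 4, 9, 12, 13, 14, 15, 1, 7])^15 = [7, 16, 2, 3, 10, 5, 6, 17, 4, 9, 0, 11, 12, 13, 14, 15, 8, 1]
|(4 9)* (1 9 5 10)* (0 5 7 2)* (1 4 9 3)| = |(0 5 10 4 7 2)(1 3)| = 6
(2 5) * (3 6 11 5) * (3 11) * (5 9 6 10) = [0, 1, 11, 10, 4, 2, 3, 7, 8, 6, 5, 9] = (2 11 9 6 3 10 5)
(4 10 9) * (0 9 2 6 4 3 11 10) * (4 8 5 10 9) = (0 4)(2 6 8 5 10)(3 11 9) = [4, 1, 6, 11, 0, 10, 8, 7, 5, 3, 2, 9]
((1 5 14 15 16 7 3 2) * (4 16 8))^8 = (1 3 16 8 14)(2 7 4 15 5) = ((1 5 14 15 8 4 16 7 3 2))^8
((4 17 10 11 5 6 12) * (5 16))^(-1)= (4 12 6 5 16 11 10 17)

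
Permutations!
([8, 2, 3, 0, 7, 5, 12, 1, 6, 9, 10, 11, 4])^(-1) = [3, 7, 1, 2, 12, 5, 8, 4, 0, 9, 10, 11, 6]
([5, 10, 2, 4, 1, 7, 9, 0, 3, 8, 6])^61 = (0 5 7)(1 3 9 10 4 8 6)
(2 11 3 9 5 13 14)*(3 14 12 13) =(2 11 14)(3 9 5)(12 13) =[0, 1, 11, 9, 4, 3, 6, 7, 8, 5, 10, 14, 13, 12, 2]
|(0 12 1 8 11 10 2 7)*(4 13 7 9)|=|(0 12 1 8 11 10 2 9 4 13 7)|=11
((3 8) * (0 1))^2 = ((0 1)(3 8))^2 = (8)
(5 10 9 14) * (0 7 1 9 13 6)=(0 7 1 9 14 5 10 13 6)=[7, 9, 2, 3, 4, 10, 0, 1, 8, 14, 13, 11, 12, 6, 5]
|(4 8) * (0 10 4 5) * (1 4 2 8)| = |(0 10 2 8 5)(1 4)| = 10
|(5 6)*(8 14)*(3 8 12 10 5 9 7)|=9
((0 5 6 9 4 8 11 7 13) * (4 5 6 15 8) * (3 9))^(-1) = (0 13 7 11 8 15 5 9 3 6)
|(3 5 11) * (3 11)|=2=|(11)(3 5)|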